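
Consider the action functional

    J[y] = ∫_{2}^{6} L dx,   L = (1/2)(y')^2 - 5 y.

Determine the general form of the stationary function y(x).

The Lagrangian is L = (1/2)(y')^2 - 5 y.
∂L/∂y = -5.
∂L/∂y' = y'.
The Euler-Lagrange equation d/dx(∂L/∂y') − ∂L/∂y = 0 becomes:
    y'' + 5 = 0
General solution: y(x) = -(5/2) x^2 + A x + B, where A and B are arbitrary constants fixed by the endpoint conditions.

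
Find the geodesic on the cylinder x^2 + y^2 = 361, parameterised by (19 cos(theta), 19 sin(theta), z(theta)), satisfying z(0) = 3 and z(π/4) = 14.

Parameterise the cylinder of radius R = 19 as
    r(θ) = (19 cos θ, 19 sin θ, z(θ)).
The arc-length element is
    ds = sqrt(361 + (dz/dθ)^2) dθ,
so the Lagrangian is L = sqrt(361 + z'^2).
L depends on z' only, not on z or θ, so ∂L/∂z = 0 and
    ∂L/∂z' = z' / sqrt(361 + z'^2).
The Euler-Lagrange equation gives
    d/dθ( z' / sqrt(361 + z'^2) ) = 0,
so z' is constant. Integrating once:
    z(θ) = a θ + b,
a helix on the cylinder (a straight line when the cylinder is unrolled). The constants a, b are determined by the endpoint conditions.
With endpoint conditions z(0) = 3 and z(π/4) = 14: from z(0) = b we get b = 3, and a·π/4 + 3 = 14 gives a = 44/π, so
    z(θ) = (44/π) θ + 3.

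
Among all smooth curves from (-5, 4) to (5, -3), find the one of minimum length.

Arc-length functional: J[y] = ∫ sqrt(1 + (y')^2) dx.
Lagrangian L = sqrt(1 + (y')^2) has no explicit y dependence, so ∂L/∂y = 0 and the Euler-Lagrange equation gives
    d/dx( y' / sqrt(1 + (y')^2) ) = 0  ⇒  y' / sqrt(1 + (y')^2) = const.
Hence y' is constant, so y(x) is affine.
Fitting the endpoints (-5, 4) and (5, -3):
    slope m = ((-3) − 4) / (5 − (-5)) = -7/10,
    intercept c = 4 − m·(-5) = 1/2.
Extremal: y(x) = (-7/10) x + 1/2.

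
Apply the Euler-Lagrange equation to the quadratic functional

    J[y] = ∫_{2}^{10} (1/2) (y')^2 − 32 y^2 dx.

The Lagrangian is L = (1/2) (y')^2 − 32 y^2.
Compute ∂L/∂y = -64y, ∂L/∂y' = y'.
The Euler-Lagrange equation d/dx(∂L/∂y') − ∂L/∂y = 0 reduces to
    y'' + 64 y = 0.
Its general solution is
    y(x) = A sin(8x) + B cos(8x),
with A, B fixed by the endpoint conditions.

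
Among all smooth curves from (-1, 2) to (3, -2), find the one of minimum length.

Arc-length functional: J[y] = ∫ sqrt(1 + (y')^2) dx.
Lagrangian L = sqrt(1 + (y')^2) has no explicit y dependence, so ∂L/∂y = 0 and the Euler-Lagrange equation gives
    d/dx( y' / sqrt(1 + (y')^2) ) = 0  ⇒  y' / sqrt(1 + (y')^2) = const.
Hence y' is constant, so y(x) is affine.
Fitting the endpoints (-1, 2) and (3, -2):
    slope m = ((-2) − 2) / (3 − (-1)) = -1,
    intercept c = 2 − m·(-1) = 1.
Extremal: y(x) = -x + 1.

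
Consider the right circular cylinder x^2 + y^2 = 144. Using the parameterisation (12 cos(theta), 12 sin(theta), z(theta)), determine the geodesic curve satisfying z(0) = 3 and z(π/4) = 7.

Parameterise the cylinder of radius R = 12 as
    r(θ) = (12 cos θ, 12 sin θ, z(θ)).
The arc-length element is
    ds = sqrt(144 + (dz/dθ)^2) dθ,
so the Lagrangian is L = sqrt(144 + z'^2).
L depends on z' only, not on z or θ, so ∂L/∂z = 0 and
    ∂L/∂z' = z' / sqrt(144 + z'^2).
The Euler-Lagrange equation gives
    d/dθ( z' / sqrt(144 + z'^2) ) = 0,
so z' is constant. Integrating once:
    z(θ) = a θ + b,
a helix on the cylinder (a straight line when the cylinder is unrolled). The constants a, b are determined by the endpoint conditions.
With endpoint conditions z(0) = 3 and z(π/4) = 7: from z(0) = b we get b = 3, and a·π/4 + 3 = 7 gives a = 16/π, so
    z(θ) = (16/π) θ + 3.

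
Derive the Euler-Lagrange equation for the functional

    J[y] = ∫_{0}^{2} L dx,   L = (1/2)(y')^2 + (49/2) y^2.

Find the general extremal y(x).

The Lagrangian is L = (1/2)(y')^2 + (49/2) y^2.
∂L/∂y = 49y.
∂L/∂y' = y'.
The Euler-Lagrange equation d/dx(∂L/∂y') − ∂L/∂y = 0 becomes:
    y'' - 49 y = 0
General solution: y(x) = A e^(7x) + B e^(-7x), where A and B are arbitrary constants fixed by the endpoint conditions.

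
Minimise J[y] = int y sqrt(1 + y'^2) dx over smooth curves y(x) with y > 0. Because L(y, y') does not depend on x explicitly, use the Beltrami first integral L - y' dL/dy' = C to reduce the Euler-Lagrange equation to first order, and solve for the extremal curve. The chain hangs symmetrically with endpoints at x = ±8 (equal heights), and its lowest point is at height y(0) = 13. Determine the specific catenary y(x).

The Lagrangian L(y, y') = y sqrt(1 + y'^2) has no explicit x dependence, so the Beltrami identity applies:
    L − y' ∂L/∂y' = C.
Compute ∂L/∂y' = y · y' / sqrt(1 + y'^2). Then
    L − y' ∂L/∂y'
    = y sqrt(1 + y'^2) − y · y'^2 / sqrt(1 + y'^2)
    = y (1 + y'^2 − y'^2) / sqrt(1 + y'^2)
    = y / sqrt(1 + y'^2) = C.
Squaring gives y^2 = C^2 (1 + y'^2), i.e.
    y'^2 = y^2 / C^2 − 1.
Separating variables,
    dy / sqrt(y^2 − C^2) = dx / C,
and integrating gives arccosh(y / C) = (x − a)/C, so
    y(x) = C cosh((x − a)/C),
the catenary. The constants C and a are fixed by the two endpoint conditions (and, for the hanging-chain problem, the length constraint selects C).
Now fit the given data. The endpoints x = ±8 are symmetric at equal height, so the catenary is even about its minimum: a = 0 and y(x) = C cosh(x/C). The lowest point is y(0) = C cosh(0) = C, and we are told y(0) = 13, so C = 13. Therefore
    y(x) = 13 cosh(x/13),
and at the endpoints
    y(±8) = 13 cosh(8/13).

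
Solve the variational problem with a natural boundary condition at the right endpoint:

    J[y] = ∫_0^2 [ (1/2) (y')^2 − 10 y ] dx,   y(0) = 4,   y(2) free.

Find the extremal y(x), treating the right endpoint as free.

The Lagrangian L = (1/2) (y')^2 − 10 y gives
    ∂L/∂y = −10,   ∂L/∂y' = y'.
Euler-Lagrange: d/dx(y') − (−10) = 0, i.e. y'' + 10 = 0, so
    y(x) = −(10/2) x^2 + C1 x + C2.
Fixed left endpoint y(0) = 4 ⇒ C2 = 4.
The right endpoint x = 2 is free, so the natural (transversality) condition is ∂L/∂y' |_{x=2} = 0, i.e. y'(2) = 0.
Compute y'(x) = −10 x + C1, so y'(2) = −20 + C1 = 0 ⇒ C1 = 20.
Therefore the extremal is
    y(x) = −5 x^2 + 20 x + 4.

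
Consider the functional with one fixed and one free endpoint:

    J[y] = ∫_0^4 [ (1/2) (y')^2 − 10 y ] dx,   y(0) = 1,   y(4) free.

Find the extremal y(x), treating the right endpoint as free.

The Lagrangian L = (1/2) (y')^2 − 10 y gives
    ∂L/∂y = −10,   ∂L/∂y' = y'.
Euler-Lagrange: d/dx(y') − (−10) = 0, i.e. y'' + 10 = 0, so
    y(x) = −(10/2) x^2 + C1 x + C2.
Fixed left endpoint y(0) = 1 ⇒ C2 = 1.
The right endpoint x = 4 is free, so the natural (transversality) condition is ∂L/∂y' |_{x=4} = 0, i.e. y'(4) = 0.
Compute y'(x) = −10 x + C1, so y'(4) = −40 + C1 = 0 ⇒ C1 = 40.
Therefore the extremal is
    y(x) = −5 x^2 + 40 x + 1.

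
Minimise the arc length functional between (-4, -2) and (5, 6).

Arc-length functional: J[y] = ∫ sqrt(1 + (y')^2) dx.
Lagrangian L = sqrt(1 + (y')^2) has no explicit y dependence, so ∂L/∂y = 0 and the Euler-Lagrange equation gives
    d/dx( y' / sqrt(1 + (y')^2) ) = 0  ⇒  y' / sqrt(1 + (y')^2) = const.
Hence y' is constant, so y(x) is affine.
Fitting the endpoints (-4, -2) and (5, 6):
    slope m = (6 − (-2)) / (5 − (-4)) = 8/9,
    intercept c = (-2) − m·(-4) = 14/9.
Extremal: y(x) = (8/9) x + 14/9.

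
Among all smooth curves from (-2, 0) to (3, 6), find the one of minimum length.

Arc-length functional: J[y] = ∫ sqrt(1 + (y')^2) dx.
Lagrangian L = sqrt(1 + (y')^2) has no explicit y dependence, so ∂L/∂y = 0 and the Euler-Lagrange equation gives
    d/dx( y' / sqrt(1 + (y')^2) ) = 0  ⇒  y' / sqrt(1 + (y')^2) = const.
Hence y' is constant, so y(x) is affine.
Fitting the endpoints (-2, 0) and (3, 6):
    slope m = (6 − 0) / (3 − (-2)) = 6/5,
    intercept c = 0 − m·(-2) = 12/5.
Extremal: y(x) = (6/5) x + 12/5.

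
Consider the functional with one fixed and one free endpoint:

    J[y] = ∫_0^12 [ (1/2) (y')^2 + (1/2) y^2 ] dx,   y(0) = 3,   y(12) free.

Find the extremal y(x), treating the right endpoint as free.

The Lagrangian L = (1/2) (y')^2 + (1/2) y^2 gives
    ∂L/∂y = 1 y,   ∂L/∂y' = y'.
Euler-Lagrange: y'' − y = 0.
With k = 1, the general solution is
    y(x) = A cosh(x) + B sinh(x).
Fixed left endpoint y(0) = 3 ⇒ A = 3.
The right endpoint x = 12 is free, so the natural (transversality) condition is ∂L/∂y' |_{x=12} = 0, i.e. y'(12) = 0.
Compute y'(x) = A k sinh(k x) + B k cosh(k x), so
    y'(12) = A k sinh(k·12) + B k cosh(k·12) = 0
    ⇒ B = −A tanh(k·12) = − 3 tanh(1·12).
Therefore the extremal is
    y(x) = 3 cosh(1 x) − 3 tanh(1·12) sinh(1 x).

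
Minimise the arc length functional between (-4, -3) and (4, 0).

Arc-length functional: J[y] = ∫ sqrt(1 + (y')^2) dx.
Lagrangian L = sqrt(1 + (y')^2) has no explicit y dependence, so ∂L/∂y = 0 and the Euler-Lagrange equation gives
    d/dx( y' / sqrt(1 + (y')^2) ) = 0  ⇒  y' / sqrt(1 + (y')^2) = const.
Hence y' is constant, so y(x) is affine.
Fitting the endpoints (-4, -3) and (4, 0):
    slope m = (0 − (-3)) / (4 − (-4)) = 3/8,
    intercept c = (-3) − m·(-4) = -3/2.
Extremal: y(x) = (3/8) x - 3/2.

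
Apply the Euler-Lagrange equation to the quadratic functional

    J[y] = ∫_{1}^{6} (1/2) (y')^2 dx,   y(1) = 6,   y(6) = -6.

The Lagrangian is L = (1/2) (y')^2.
Compute ∂L/∂y = 0, ∂L/∂y' = y'.
The Euler-Lagrange equation d/dx(∂L/∂y') − ∂L/∂y = 0 reduces to
    y'' = 0.
Its general solution is
    y(x) = A x + B,
with A, B fixed by the endpoint conditions.
Applying the endpoint conditions y(1) = 6 and y(6) = -6: solve A·1 + B = 6 and A·6 + B = -6. Subtracting gives A(6 − 1) = -6 − 6, so A = -12/5, and B = 6 − A·1 = 42/5. Therefore
    y(x) = (-12/5) x + 42/5.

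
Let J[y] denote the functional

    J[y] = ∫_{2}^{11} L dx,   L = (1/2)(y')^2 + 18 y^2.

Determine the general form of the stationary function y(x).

The Lagrangian is L = (1/2)(y')^2 + 18 y^2.
∂L/∂y = 36y.
∂L/∂y' = y'.
The Euler-Lagrange equation d/dx(∂L/∂y') − ∂L/∂y = 0 becomes:
    y'' - 36 y = 0
General solution: y(x) = A e^(6x) + B e^(-6x), where A and B are arbitrary constants fixed by the endpoint conditions.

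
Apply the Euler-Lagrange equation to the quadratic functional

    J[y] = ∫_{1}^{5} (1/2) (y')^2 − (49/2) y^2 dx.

The Lagrangian is L = (1/2) (y')^2 − (49/2) y^2.
Compute ∂L/∂y = -49y, ∂L/∂y' = y'.
The Euler-Lagrange equation d/dx(∂L/∂y') − ∂L/∂y = 0 reduces to
    y'' + 49 y = 0.
Its general solution is
    y(x) = A sin(7x) + B cos(7x),
with A, B fixed by the endpoint conditions.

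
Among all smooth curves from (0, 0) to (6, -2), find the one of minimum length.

Arc-length functional: J[y] = ∫ sqrt(1 + (y')^2) dx.
Lagrangian L = sqrt(1 + (y')^2) has no explicit y dependence, so ∂L/∂y = 0 and the Euler-Lagrange equation gives
    d/dx( y' / sqrt(1 + (y')^2) ) = 0  ⇒  y' / sqrt(1 + (y')^2) = const.
Hence y' is constant, so y(x) is affine.
Fitting the endpoints (0, 0) and (6, -2):
    slope m = ((-2) − 0) / (6 − 0) = -1/3,
    intercept c = 0 − m·0 = 0.
Extremal: y(x) = (-1/3) x.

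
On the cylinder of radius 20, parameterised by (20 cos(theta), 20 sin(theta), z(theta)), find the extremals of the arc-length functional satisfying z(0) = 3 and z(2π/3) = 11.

Parameterise the cylinder of radius R = 20 as
    r(θ) = (20 cos θ, 20 sin θ, z(θ)).
The arc-length element is
    ds = sqrt(400 + (dz/dθ)^2) dθ,
so the Lagrangian is L = sqrt(400 + z'^2).
L depends on z' only, not on z or θ, so ∂L/∂z = 0 and
    ∂L/∂z' = z' / sqrt(400 + z'^2).
The Euler-Lagrange equation gives
    d/dθ( z' / sqrt(400 + z'^2) ) = 0,
so z' is constant. Integrating once:
    z(θ) = a θ + b,
a helix on the cylinder (a straight line when the cylinder is unrolled). The constants a, b are determined by the endpoint conditions.
With endpoint conditions z(0) = 3 and z(2π/3) = 11: from z(0) = b we get b = 3, and a·2π/3 + 3 = 11 gives a = 12/π, so
    z(θ) = (12/π) θ + 3.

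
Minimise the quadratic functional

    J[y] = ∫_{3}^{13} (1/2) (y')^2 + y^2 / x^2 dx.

The Lagrangian is L = (1/2) (y')^2 + y^2 / x^2.
Compute ∂L/∂y = 2y/x^2, ∂L/∂y' = y'.
The Euler-Lagrange equation d/dx(∂L/∂y') − ∂L/∂y = 0 reduces to
    y'' − 2/x^2 · y = 0  (x > 0).
Its general solution is
    y(x) = A x^2 + B / x,
with A, B fixed by the endpoint conditions.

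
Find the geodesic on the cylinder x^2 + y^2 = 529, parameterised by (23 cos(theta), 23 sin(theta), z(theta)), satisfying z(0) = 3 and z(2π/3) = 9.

Parameterise the cylinder of radius R = 23 as
    r(θ) = (23 cos θ, 23 sin θ, z(θ)).
The arc-length element is
    ds = sqrt(529 + (dz/dθ)^2) dθ,
so the Lagrangian is L = sqrt(529 + z'^2).
L depends on z' only, not on z or θ, so ∂L/∂z = 0 and
    ∂L/∂z' = z' / sqrt(529 + z'^2).
The Euler-Lagrange equation gives
    d/dθ( z' / sqrt(529 + z'^2) ) = 0,
so z' is constant. Integrating once:
    z(θ) = a θ + b,
a helix on the cylinder (a straight line when the cylinder is unrolled). The constants a, b are determined by the endpoint conditions.
With endpoint conditions z(0) = 3 and z(2π/3) = 9: from z(0) = b we get b = 3, and a·2π/3 + 3 = 9 gives a = 9/π, so
    z(θ) = (9/π) θ + 3.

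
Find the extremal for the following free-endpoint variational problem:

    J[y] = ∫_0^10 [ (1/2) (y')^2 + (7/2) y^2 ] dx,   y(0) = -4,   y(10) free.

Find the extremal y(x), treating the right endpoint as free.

The Lagrangian L = (1/2) (y')^2 + (7/2) y^2 gives
    ∂L/∂y = 7 y,   ∂L/∂y' = y'.
Euler-Lagrange: y'' − 7 y = 0.
With k = sqrt(7), the general solution is
    y(x) = A cosh(sqrt(7) x) + B sinh(sqrt(7) x).
Fixed left endpoint y(0) = -4 ⇒ A = -4.
The right endpoint x = 10 is free, so the natural (transversality) condition is ∂L/∂y' |_{x=10} = 0, i.e. y'(10) = 0.
Compute y'(x) = A k sinh(k x) + B k cosh(k x), so
    y'(10) = A k sinh(k·10) + B k cosh(k·10) = 0
    ⇒ B = −A tanh(k·10) = 4 tanh(sqrt(7)·10).
Therefore the extremal is
    y(x) = −4 cosh(sqrt(7) x) + 4 tanh(sqrt(7)·10) sinh(sqrt(7) x).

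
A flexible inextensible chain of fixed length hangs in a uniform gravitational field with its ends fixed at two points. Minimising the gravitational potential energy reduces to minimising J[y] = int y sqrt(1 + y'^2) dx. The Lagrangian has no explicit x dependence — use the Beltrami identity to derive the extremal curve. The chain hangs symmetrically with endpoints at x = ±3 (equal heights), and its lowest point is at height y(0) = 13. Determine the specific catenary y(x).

The Lagrangian L(y, y') = y sqrt(1 + y'^2) has no explicit x dependence, so the Beltrami identity applies:
    L − y' ∂L/∂y' = C.
Compute ∂L/∂y' = y · y' / sqrt(1 + y'^2). Then
    L − y' ∂L/∂y'
    = y sqrt(1 + y'^2) − y · y'^2 / sqrt(1 + y'^2)
    = y (1 + y'^2 − y'^2) / sqrt(1 + y'^2)
    = y / sqrt(1 + y'^2) = C.
Squaring gives y^2 = C^2 (1 + y'^2), i.e.
    y'^2 = y^2 / C^2 − 1.
Separating variables,
    dy / sqrt(y^2 − C^2) = dx / C,
and integrating gives arccosh(y / C) = (x − a)/C, so
    y(x) = C cosh((x − a)/C),
the catenary. The constants C and a are fixed by the two endpoint conditions (and, for the hanging-chain problem, the length constraint selects C).
Now fit the given data. The endpoints x = ±3 are symmetric at equal height, so the catenary is even about its minimum: a = 0 and y(x) = C cosh(x/C). The lowest point is y(0) = C cosh(0) = C, and we are told y(0) = 13, so C = 13. Therefore
    y(x) = 13 cosh(x/13),
and at the endpoints
    y(±3) = 13 cosh(3/13).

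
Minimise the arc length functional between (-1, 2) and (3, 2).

Arc-length functional: J[y] = ∫ sqrt(1 + (y')^2) dx.
Lagrangian L = sqrt(1 + (y')^2) has no explicit y dependence, so ∂L/∂y = 0 and the Euler-Lagrange equation gives
    d/dx( y' / sqrt(1 + (y')^2) ) = 0  ⇒  y' / sqrt(1 + (y')^2) = const.
Hence y' is constant, so y(x) is affine.
Fitting the endpoints (-1, 2) and (3, 2):
    slope m = (2 − 2) / (3 − (-1)) = 0,
    intercept c = 2 − m·(-1) = 2.
Extremal: y(x) = 2.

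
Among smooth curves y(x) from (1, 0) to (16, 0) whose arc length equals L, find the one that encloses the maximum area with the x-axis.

Set up the augmented Lagrangian using a multiplier λ for the length constraint:
    F(y, y') = y − λ sqrt(1 + y'^2).
F has no explicit x dependence, so the Beltrami identity yields a first integral
    F − y' ∂F/∂y' = C.
Compute ∂F/∂y' = −λ y' / sqrt(1 + y'^2). Then
    y − λ sqrt(1 + y'^2) + λ y'^2 / sqrt(1 + y'^2) = C
    ⇒  y − λ / sqrt(1 + y'^2) = C.
Solving for y' and integrating gives
    (x − a)^2 + (y − b)^2 = λ^2,
a circular arc of radius λ. The constants a, b are determined by the endpoint conditions y(1) = y(16) = 0, and λ is fixed implicitly by the length constraint
    ∫_{1}^{16} sqrt(1 + y'^2) dx = L.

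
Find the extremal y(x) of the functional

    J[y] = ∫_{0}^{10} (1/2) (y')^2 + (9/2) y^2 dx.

The Lagrangian is L = (1/2) (y')^2 + (9/2) y^2.
Compute ∂L/∂y = 9y, ∂L/∂y' = y'.
The Euler-Lagrange equation d/dx(∂L/∂y') − ∂L/∂y = 0 reduces to
    y'' − 9 y = 0.
Its general solution is
    y(x) = A e^(3x) + B e^(−3x),
with A, B fixed by the endpoint conditions.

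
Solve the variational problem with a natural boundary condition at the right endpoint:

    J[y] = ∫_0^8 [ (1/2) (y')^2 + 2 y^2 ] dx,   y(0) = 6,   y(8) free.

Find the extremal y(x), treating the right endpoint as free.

The Lagrangian L = (1/2) (y')^2 + 2 y^2 gives
    ∂L/∂y = 4 y,   ∂L/∂y' = y'.
Euler-Lagrange: y'' − 4 y = 0.
With k = 2, the general solution is
    y(x) = A cosh(2 x) + B sinh(2 x).
Fixed left endpoint y(0) = 6 ⇒ A = 6.
The right endpoint x = 8 is free, so the natural (transversality) condition is ∂L/∂y' |_{x=8} = 0, i.e. y'(8) = 0.
Compute y'(x) = A k sinh(k x) + B k cosh(k x), so
    y'(8) = A k sinh(k·8) + B k cosh(k·8) = 0
    ⇒ B = −A tanh(k·8) = − 6 tanh(2·8).
Therefore the extremal is
    y(x) = 6 cosh(2 x) − 6 tanh(2·8) sinh(2 x).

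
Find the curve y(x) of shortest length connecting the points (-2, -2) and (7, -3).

Arc-length functional: J[y] = ∫ sqrt(1 + (y')^2) dx.
Lagrangian L = sqrt(1 + (y')^2) has no explicit y dependence, so ∂L/∂y = 0 and the Euler-Lagrange equation gives
    d/dx( y' / sqrt(1 + (y')^2) ) = 0  ⇒  y' / sqrt(1 + (y')^2) = const.
Hence y' is constant, so y(x) is affine.
Fitting the endpoints (-2, -2) and (7, -3):
    slope m = ((-3) − (-2)) / (7 − (-2)) = -1/9,
    intercept c = (-2) − m·(-2) = -20/9.
Extremal: y(x) = (-1/9) x - 20/9.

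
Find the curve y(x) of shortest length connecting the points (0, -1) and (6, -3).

Arc-length functional: J[y] = ∫ sqrt(1 + (y')^2) dx.
Lagrangian L = sqrt(1 + (y')^2) has no explicit y dependence, so ∂L/∂y = 0 and the Euler-Lagrange equation gives
    d/dx( y' / sqrt(1 + (y')^2) ) = 0  ⇒  y' / sqrt(1 + (y')^2) = const.
Hence y' is constant, so y(x) is affine.
Fitting the endpoints (0, -1) and (6, -3):
    slope m = ((-3) − (-1)) / (6 − 0) = -1/3,
    intercept c = (-1) − m·0 = -1.
Extremal: y(x) = (-1/3) x - 1.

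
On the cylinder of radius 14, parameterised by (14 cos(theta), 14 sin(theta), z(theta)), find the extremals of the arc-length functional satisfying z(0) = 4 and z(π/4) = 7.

Parameterise the cylinder of radius R = 14 as
    r(θ) = (14 cos θ, 14 sin θ, z(θ)).
The arc-length element is
    ds = sqrt(196 + (dz/dθ)^2) dθ,
so the Lagrangian is L = sqrt(196 + z'^2).
L depends on z' only, not on z or θ, so ∂L/∂z = 0 and
    ∂L/∂z' = z' / sqrt(196 + z'^2).
The Euler-Lagrange equation gives
    d/dθ( z' / sqrt(196 + z'^2) ) = 0,
so z' is constant. Integrating once:
    z(θ) = a θ + b,
a helix on the cylinder (a straight line when the cylinder is unrolled). The constants a, b are determined by the endpoint conditions.
With endpoint conditions z(0) = 4 and z(π/4) = 7: from z(0) = b we get b = 4, and a·π/4 + 4 = 7 gives a = 12/π, so
    z(θ) = (12/π) θ + 4.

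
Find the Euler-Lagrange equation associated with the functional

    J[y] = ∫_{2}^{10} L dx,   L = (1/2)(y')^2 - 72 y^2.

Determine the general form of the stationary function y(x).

The Lagrangian is L = (1/2)(y')^2 - 72 y^2.
∂L/∂y = -144y.
∂L/∂y' = y'.
The Euler-Lagrange equation d/dx(∂L/∂y') − ∂L/∂y = 0 becomes:
    y'' + 144 y = 0
General solution: y(x) = A sin(12x) + B cos(12x), where A and B are arbitrary constants fixed by the endpoint conditions.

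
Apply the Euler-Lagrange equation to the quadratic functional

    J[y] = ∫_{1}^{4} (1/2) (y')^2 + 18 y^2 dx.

The Lagrangian is L = (1/2) (y')^2 + 18 y^2.
Compute ∂L/∂y = 36y, ∂L/∂y' = y'.
The Euler-Lagrange equation d/dx(∂L/∂y') − ∂L/∂y = 0 reduces to
    y'' − 36 y = 0.
Its general solution is
    y(x) = A e^(6x) + B e^(−6x),
with A, B fixed by the endpoint conditions.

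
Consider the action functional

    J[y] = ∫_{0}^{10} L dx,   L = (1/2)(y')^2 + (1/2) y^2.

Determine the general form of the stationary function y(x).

The Lagrangian is L = (1/2)(y')^2 + (1/2) y^2.
∂L/∂y = y.
∂L/∂y' = y'.
The Euler-Lagrange equation d/dx(∂L/∂y') − ∂L/∂y = 0 becomes:
    y'' - y = 0
General solution: y(x) = A e^x + B e^(-x), where A and B are arbitrary constants fixed by the endpoint conditions.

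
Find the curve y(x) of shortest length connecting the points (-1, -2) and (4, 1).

Arc-length functional: J[y] = ∫ sqrt(1 + (y')^2) dx.
Lagrangian L = sqrt(1 + (y')^2) has no explicit y dependence, so ∂L/∂y = 0 and the Euler-Lagrange equation gives
    d/dx( y' / sqrt(1 + (y')^2) ) = 0  ⇒  y' / sqrt(1 + (y')^2) = const.
Hence y' is constant, so y(x) is affine.
Fitting the endpoints (-1, -2) and (4, 1):
    slope m = (1 − (-2)) / (4 − (-1)) = 3/5,
    intercept c = (-2) − m·(-1) = -7/5.
Extremal: y(x) = (3/5) x - 7/5.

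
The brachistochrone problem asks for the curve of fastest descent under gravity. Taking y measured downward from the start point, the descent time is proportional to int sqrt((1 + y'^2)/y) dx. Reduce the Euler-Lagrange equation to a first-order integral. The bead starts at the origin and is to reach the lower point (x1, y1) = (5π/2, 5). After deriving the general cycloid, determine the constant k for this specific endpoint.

The Lagrangian L = sqrt((1 + y'^2) / y) has no explicit x dependence, so the Beltrami identity applies:
    L − y' ∂L/∂y' = C.
Compute ∂L/∂y' = y' / sqrt(y (1 + y'^2)).
Substitute:
    sqrt((1 + y'^2)/y) − y'·y' / sqrt(y (1 + y'^2))
    = (1 + y'^2) / sqrt(y (1 + y'^2)) − y'^2 / sqrt(y (1 + y'^2))
    = 1 / sqrt(y (1 + y'^2)) = C.
Squaring and rearranging gives the first integral
    y (1 + y'^2) = 1/C^2 =: k   (constant).
Solving this first-order ODE by the substitution
    y = (k/2)(1 − cos θ)
yields the cycloid parameterisation
    x(θ) = (k/2)(θ − sin θ),   y(θ) = (k/2)(1 − cos θ).
The constant k is fixed by the endpoint condition.
Now fit the given lower endpoint (x1, y1) = (5π/2, 5). At the bottom of the first arch (θ = π), the parametric equations give
    y(π) = (k/2)(1 − cos π) = k,
    x(π) = (k/2)(π − sin π) = kπ/2.
Matching y(π) = 5 gives k = 5, consistent with x(π) = 5π/2. Therefore the specific cycloid is
    x(θ) = (5/2)(θ − sin θ),   y(θ) = (5/2)(1 − cos θ).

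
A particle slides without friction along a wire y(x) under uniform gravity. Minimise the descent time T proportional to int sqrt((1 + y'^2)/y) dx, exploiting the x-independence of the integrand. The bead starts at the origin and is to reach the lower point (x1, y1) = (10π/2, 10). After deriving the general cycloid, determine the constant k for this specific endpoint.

The Lagrangian L = sqrt((1 + y'^2) / y) has no explicit x dependence, so the Beltrami identity applies:
    L − y' ∂L/∂y' = C.
Compute ∂L/∂y' = y' / sqrt(y (1 + y'^2)).
Substitute:
    sqrt((1 + y'^2)/y) − y'·y' / sqrt(y (1 + y'^2))
    = (1 + y'^2) / sqrt(y (1 + y'^2)) − y'^2 / sqrt(y (1 + y'^2))
    = 1 / sqrt(y (1 + y'^2)) = C.
Squaring and rearranging gives the first integral
    y (1 + y'^2) = 1/C^2 =: k   (constant).
Solving this first-order ODE by the substitution
    y = (k/2)(1 − cos θ)
yields the cycloid parameterisation
    x(θ) = (k/2)(θ − sin θ),   y(θ) = (k/2)(1 − cos θ).
The constant k is fixed by the endpoint condition.
Now fit the given lower endpoint (x1, y1) = (10π/2, 10). At the bottom of the first arch (θ = π), the parametric equations give
    y(π) = (k/2)(1 − cos π) = k,
    x(π) = (k/2)(π − sin π) = kπ/2.
Matching y(π) = 10 gives k = 10, consistent with x(π) = 10π/2. Therefore the specific cycloid is
    x(θ) = (10/2)(θ − sin θ),   y(θ) = (10/2)(1 − cos θ).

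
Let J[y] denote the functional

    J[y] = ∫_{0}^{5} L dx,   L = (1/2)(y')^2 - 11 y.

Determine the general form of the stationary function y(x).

The Lagrangian is L = (1/2)(y')^2 - 11 y.
∂L/∂y = -11.
∂L/∂y' = y'.
The Euler-Lagrange equation d/dx(∂L/∂y') − ∂L/∂y = 0 becomes:
    y'' + 11 = 0
General solution: y(x) = -(11/2) x^2 + A x + B, where A and B are arbitrary constants fixed by the endpoint conditions.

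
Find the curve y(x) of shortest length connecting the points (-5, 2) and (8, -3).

Arc-length functional: J[y] = ∫ sqrt(1 + (y')^2) dx.
Lagrangian L = sqrt(1 + (y')^2) has no explicit y dependence, so ∂L/∂y = 0 and the Euler-Lagrange equation gives
    d/dx( y' / sqrt(1 + (y')^2) ) = 0  ⇒  y' / sqrt(1 + (y')^2) = const.
Hence y' is constant, so y(x) is affine.
Fitting the endpoints (-5, 2) and (8, -3):
    slope m = ((-3) − 2) / (8 − (-5)) = -5/13,
    intercept c = 2 − m·(-5) = 1/13.
Extremal: y(x) = (-5/13) x + 1/13.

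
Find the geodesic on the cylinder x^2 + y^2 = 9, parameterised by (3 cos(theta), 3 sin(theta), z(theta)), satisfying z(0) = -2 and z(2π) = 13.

Parameterise the cylinder of radius R = 3 as
    r(θ) = (3 cos θ, 3 sin θ, z(θ)).
The arc-length element is
    ds = sqrt(9 + (dz/dθ)^2) dθ,
so the Lagrangian is L = sqrt(9 + z'^2).
L depends on z' only, not on z or θ, so ∂L/∂z = 0 and
    ∂L/∂z' = z' / sqrt(9 + z'^2).
The Euler-Lagrange equation gives
    d/dθ( z' / sqrt(9 + z'^2) ) = 0,
so z' is constant. Integrating once:
    z(θ) = a θ + b,
a helix on the cylinder (a straight line when the cylinder is unrolled). The constants a, b are determined by the endpoint conditions.
With endpoint conditions z(0) = -2 and z(2π) = 13: from z(0) = b we get b = -2, and a·2π + -2 = 13 gives a = 15/(2π), so
    z(θ) = (15/(2π)) θ − 2.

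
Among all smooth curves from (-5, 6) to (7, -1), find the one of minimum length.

Arc-length functional: J[y] = ∫ sqrt(1 + (y')^2) dx.
Lagrangian L = sqrt(1 + (y')^2) has no explicit y dependence, so ∂L/∂y = 0 and the Euler-Lagrange equation gives
    d/dx( y' / sqrt(1 + (y')^2) ) = 0  ⇒  y' / sqrt(1 + (y')^2) = const.
Hence y' is constant, so y(x) is affine.
Fitting the endpoints (-5, 6) and (7, -1):
    slope m = ((-1) − 6) / (7 − (-5)) = -7/12,
    intercept c = 6 − m·(-5) = 37/12.
Extremal: y(x) = (-7/12) x + 37/12.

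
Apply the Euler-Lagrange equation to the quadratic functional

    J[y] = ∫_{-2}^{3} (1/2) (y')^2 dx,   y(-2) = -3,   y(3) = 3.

The Lagrangian is L = (1/2) (y')^2.
Compute ∂L/∂y = 0, ∂L/∂y' = y'.
The Euler-Lagrange equation d/dx(∂L/∂y') − ∂L/∂y = 0 reduces to
    y'' = 0.
Its general solution is
    y(x) = A x + B,
with A, B fixed by the endpoint conditions.
Applying the endpoint conditions y(-2) = -3 and y(3) = 3: solve A·-2 + B = -3 and A·3 + B = 3. Subtracting gives A(3 − -2) = 3 − -3, so A = 6/5, and B = -3 − A·-2 = -3/5. Therefore
    y(x) = (6/5) x - 3/5.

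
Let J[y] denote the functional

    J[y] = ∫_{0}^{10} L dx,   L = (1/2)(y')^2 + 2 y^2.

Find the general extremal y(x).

The Lagrangian is L = (1/2)(y')^2 + 2 y^2.
∂L/∂y = 4y.
∂L/∂y' = y'.
The Euler-Lagrange equation d/dx(∂L/∂y') − ∂L/∂y = 0 becomes:
    y'' - 4 y = 0
General solution: y(x) = A e^(2x) + B e^(-2x), where A and B are arbitrary constants fixed by the endpoint conditions.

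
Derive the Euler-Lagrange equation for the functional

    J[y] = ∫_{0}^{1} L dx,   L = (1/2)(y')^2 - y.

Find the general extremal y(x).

The Lagrangian is L = (1/2)(y')^2 - y.
∂L/∂y = -1.
∂L/∂y' = y'.
The Euler-Lagrange equation d/dx(∂L/∂y') − ∂L/∂y = 0 becomes:
    y'' + 1 = 0
General solution: y(x) = -x^2/2 + A x + B, where A and B are arbitrary constants fixed by the endpoint conditions.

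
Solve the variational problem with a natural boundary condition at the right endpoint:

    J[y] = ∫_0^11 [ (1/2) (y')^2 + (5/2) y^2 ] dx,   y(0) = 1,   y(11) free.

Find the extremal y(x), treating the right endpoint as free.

The Lagrangian L = (1/2) (y')^2 + (5/2) y^2 gives
    ∂L/∂y = 5 y,   ∂L/∂y' = y'.
Euler-Lagrange: y'' − 5 y = 0.
With k = sqrt(5), the general solution is
    y(x) = A cosh(sqrt(5) x) + B sinh(sqrt(5) x).
Fixed left endpoint y(0) = 1 ⇒ A = 1.
The right endpoint x = 11 is free, so the natural (transversality) condition is ∂L/∂y' |_{x=11} = 0, i.e. y'(11) = 0.
Compute y'(x) = A k sinh(k x) + B k cosh(k x), so
    y'(11) = A k sinh(k·11) + B k cosh(k·11) = 0
    ⇒ B = −A tanh(k·11) = − tanh(sqrt(5)·11).
Therefore the extremal is
    y(x) = cosh(sqrt(5) x) − tanh(sqrt(5)·11) sinh(sqrt(5) x).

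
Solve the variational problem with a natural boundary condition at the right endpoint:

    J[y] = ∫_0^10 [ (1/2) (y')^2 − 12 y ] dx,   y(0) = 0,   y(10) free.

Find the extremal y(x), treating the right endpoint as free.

The Lagrangian L = (1/2) (y')^2 − 12 y gives
    ∂L/∂y = −12,   ∂L/∂y' = y'.
Euler-Lagrange: d/dx(y') − (−12) = 0, i.e. y'' + 12 = 0, so
    y(x) = −(12/2) x^2 + C1 x + C2.
Fixed left endpoint y(0) = 0 ⇒ C2 = 0.
The right endpoint x = 10 is free, so the natural (transversality) condition is ∂L/∂y' |_{x=10} = 0, i.e. y'(10) = 0.
Compute y'(x) = −12 x + C1, so y'(10) = −120 + C1 = 0 ⇒ C1 = 120.
Therefore the extremal is
    y(x) = −6 x^2 + 120 x.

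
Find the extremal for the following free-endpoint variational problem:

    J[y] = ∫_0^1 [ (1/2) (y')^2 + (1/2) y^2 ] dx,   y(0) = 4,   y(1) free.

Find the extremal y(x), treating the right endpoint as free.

The Lagrangian L = (1/2) (y')^2 + (1/2) y^2 gives
    ∂L/∂y = 1 y,   ∂L/∂y' = y'.
Euler-Lagrange: y'' − y = 0.
With k = 1, the general solution is
    y(x) = A cosh(x) + B sinh(x).
Fixed left endpoint y(0) = 4 ⇒ A = 4.
The right endpoint x = 1 is free, so the natural (transversality) condition is ∂L/∂y' |_{x=1} = 0, i.e. y'(1) = 0.
Compute y'(x) = A k sinh(k x) + B k cosh(k x), so
    y'(1) = A k sinh(k·1) + B k cosh(k·1) = 0
    ⇒ B = −A tanh(k·1) = − 4 tanh(1·1).
Therefore the extremal is
    y(x) = 4 cosh(1 x) − 4 tanh(1·1) sinh(1 x).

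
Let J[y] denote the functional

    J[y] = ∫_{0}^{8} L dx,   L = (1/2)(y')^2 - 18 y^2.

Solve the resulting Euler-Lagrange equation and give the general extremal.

The Lagrangian is L = (1/2)(y')^2 - 18 y^2.
∂L/∂y = -36y.
∂L/∂y' = y'.
The Euler-Lagrange equation d/dx(∂L/∂y') − ∂L/∂y = 0 becomes:
    y'' + 36 y = 0
General solution: y(x) = A sin(6x) + B cos(6x), where A and B are arbitrary constants fixed by the endpoint conditions.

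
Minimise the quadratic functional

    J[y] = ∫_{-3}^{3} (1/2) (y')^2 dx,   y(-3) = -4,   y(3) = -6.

The Lagrangian is L = (1/2) (y')^2.
Compute ∂L/∂y = 0, ∂L/∂y' = y'.
The Euler-Lagrange equation d/dx(∂L/∂y') − ∂L/∂y = 0 reduces to
    y'' = 0.
Its general solution is
    y(x) = A x + B,
with A, B fixed by the endpoint conditions.
Applying the endpoint conditions y(-3) = -4 and y(3) = -6: solve A·-3 + B = -4 and A·3 + B = -6. Subtracting gives A(3 − -3) = -6 − -4, so A = -1/3, and B = -4 − A·-3 = -5. Therefore
    y(x) = (-1/3) x - 5.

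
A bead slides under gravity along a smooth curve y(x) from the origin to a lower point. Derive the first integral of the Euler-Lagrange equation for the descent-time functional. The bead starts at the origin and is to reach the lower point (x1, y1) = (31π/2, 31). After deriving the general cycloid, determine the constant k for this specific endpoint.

The Lagrangian L = sqrt((1 + y'^2) / y) has no explicit x dependence, so the Beltrami identity applies:
    L − y' ∂L/∂y' = C.
Compute ∂L/∂y' = y' / sqrt(y (1 + y'^2)).
Substitute:
    sqrt((1 + y'^2)/y) − y'·y' / sqrt(y (1 + y'^2))
    = (1 + y'^2) / sqrt(y (1 + y'^2)) − y'^2 / sqrt(y (1 + y'^2))
    = 1 / sqrt(y (1 + y'^2)) = C.
Squaring and rearranging gives the first integral
    y (1 + y'^2) = 1/C^2 =: k   (constant).
Solving this first-order ODE by the substitution
    y = (k/2)(1 − cos θ)
yields the cycloid parameterisation
    x(θ) = (k/2)(θ − sin θ),   y(θ) = (k/2)(1 − cos θ).
The constant k is fixed by the endpoint condition.
Now fit the given lower endpoint (x1, y1) = (31π/2, 31). At the bottom of the first arch (θ = π), the parametric equations give
    y(π) = (k/2)(1 − cos π) = k,
    x(π) = (k/2)(π − sin π) = kπ/2.
Matching y(π) = 31 gives k = 31, consistent with x(π) = 31π/2. Therefore the specific cycloid is
    x(θ) = (31/2)(θ − sin θ),   y(θ) = (31/2)(1 − cos θ).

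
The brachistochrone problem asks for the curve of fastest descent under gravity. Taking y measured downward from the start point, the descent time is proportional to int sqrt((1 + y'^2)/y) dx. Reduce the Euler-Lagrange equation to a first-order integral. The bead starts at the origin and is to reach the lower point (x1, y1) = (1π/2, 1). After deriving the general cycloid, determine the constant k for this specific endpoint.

The Lagrangian L = sqrt((1 + y'^2) / y) has no explicit x dependence, so the Beltrami identity applies:
    L − y' ∂L/∂y' = C.
Compute ∂L/∂y' = y' / sqrt(y (1 + y'^2)).
Substitute:
    sqrt((1 + y'^2)/y) − y'·y' / sqrt(y (1 + y'^2))
    = (1 + y'^2) / sqrt(y (1 + y'^2)) − y'^2 / sqrt(y (1 + y'^2))
    = 1 / sqrt(y (1 + y'^2)) = C.
Squaring and rearranging gives the first integral
    y (1 + y'^2) = 1/C^2 =: k   (constant).
Solving this first-order ODE by the substitution
    y = (k/2)(1 − cos θ)
yields the cycloid parameterisation
    x(θ) = (k/2)(θ − sin θ),   y(θ) = (k/2)(1 − cos θ).
The constant k is fixed by the endpoint condition.
Now fit the given lower endpoint (x1, y1) = (1π/2, 1). At the bottom of the first arch (θ = π), the parametric equations give
    y(π) = (k/2)(1 − cos π) = k,
    x(π) = (k/2)(π − sin π) = kπ/2.
Matching y(π) = 1 gives k = 1, consistent with x(π) = 1π/2. Therefore the specific cycloid is
    x(θ) = (1/2)(θ − sin θ),   y(θ) = (1/2)(1 − cos θ).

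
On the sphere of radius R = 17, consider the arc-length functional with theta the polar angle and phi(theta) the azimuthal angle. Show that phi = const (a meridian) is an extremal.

On the sphere of radius R = 17 with spherical coordinates (θ, φ), the induced metric is
    ds^2 = 289(dθ^2 + sin^2(θ) dφ^2).
Using θ as the parameter, the arc-length functional becomes
    J[φ] = ∫ 17 sqrt(1 + sin^2(θ) (dφ/dθ)^2) dθ.
So L = 17 sqrt(1 + sin^2(θ) φ'^2). Compute
    ∂L/∂φ = 0  (L has no explicit φ dependence),
    ∂L/∂φ' = 17 sin^2(θ) φ' / sqrt(1 + sin^2(θ) φ'^2).
For the candidate φ(θ) = c (constant), φ' = 0, so ∂L/∂φ' evaluated along the candidate vanishes, and ∂L/∂φ is identically zero. Hence
    d/dθ(∂L/∂φ') − ∂L/∂φ = 0
is satisfied. Therefore meridians φ = const are extremals of arc length — they are geodesics on the sphere.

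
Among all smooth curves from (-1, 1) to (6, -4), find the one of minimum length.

Arc-length functional: J[y] = ∫ sqrt(1 + (y')^2) dx.
Lagrangian L = sqrt(1 + (y')^2) has no explicit y dependence, so ∂L/∂y = 0 and the Euler-Lagrange equation gives
    d/dx( y' / sqrt(1 + (y')^2) ) = 0  ⇒  y' / sqrt(1 + (y')^2) = const.
Hence y' is constant, so y(x) is affine.
Fitting the endpoints (-1, 1) and (6, -4):
    slope m = ((-4) − 1) / (6 − (-1)) = -5/7,
    intercept c = 1 − m·(-1) = 2/7.
Extremal: y(x) = (-5/7) x + 2/7.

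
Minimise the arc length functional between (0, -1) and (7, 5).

Arc-length functional: J[y] = ∫ sqrt(1 + (y')^2) dx.
Lagrangian L = sqrt(1 + (y')^2) has no explicit y dependence, so ∂L/∂y = 0 and the Euler-Lagrange equation gives
    d/dx( y' / sqrt(1 + (y')^2) ) = 0  ⇒  y' / sqrt(1 + (y')^2) = const.
Hence y' is constant, so y(x) is affine.
Fitting the endpoints (0, -1) and (7, 5):
    slope m = (5 − (-1)) / (7 − 0) = 6/7,
    intercept c = (-1) − m·0 = -1.
Extremal: y(x) = (6/7) x - 1.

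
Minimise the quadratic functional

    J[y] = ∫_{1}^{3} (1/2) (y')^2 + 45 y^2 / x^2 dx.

The Lagrangian is L = (1/2) (y')^2 + 45 y^2 / x^2.
Compute ∂L/∂y = 90y/x^2, ∂L/∂y' = y'.
The Euler-Lagrange equation d/dx(∂L/∂y') − ∂L/∂y = 0 reduces to
    y'' − 90/x^2 · y = 0  (x > 0).
Its general solution is
    y(x) = A x^10 + B x^(-9),
with A, B fixed by the endpoint conditions.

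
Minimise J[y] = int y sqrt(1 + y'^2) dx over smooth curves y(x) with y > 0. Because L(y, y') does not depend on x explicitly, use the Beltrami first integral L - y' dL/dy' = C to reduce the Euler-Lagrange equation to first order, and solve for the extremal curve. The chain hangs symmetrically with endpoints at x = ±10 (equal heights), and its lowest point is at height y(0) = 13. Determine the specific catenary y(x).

The Lagrangian L(y, y') = y sqrt(1 + y'^2) has no explicit x dependence, so the Beltrami identity applies:
    L − y' ∂L/∂y' = C.
Compute ∂L/∂y' = y · y' / sqrt(1 + y'^2). Then
    L − y' ∂L/∂y'
    = y sqrt(1 + y'^2) − y · y'^2 / sqrt(1 + y'^2)
    = y (1 + y'^2 − y'^2) / sqrt(1 + y'^2)
    = y / sqrt(1 + y'^2) = C.
Squaring gives y^2 = C^2 (1 + y'^2), i.e.
    y'^2 = y^2 / C^2 − 1.
Separating variables,
    dy / sqrt(y^2 − C^2) = dx / C,
and integrating gives arccosh(y / C) = (x − a)/C, so
    y(x) = C cosh((x − a)/C),
the catenary. The constants C and a are fixed by the two endpoint conditions (and, for the hanging-chain problem, the length constraint selects C).
Now fit the given data. The endpoints x = ±10 are symmetric at equal height, so the catenary is even about its minimum: a = 0 and y(x) = C cosh(x/C). The lowest point is y(0) = C cosh(0) = C, and we are told y(0) = 13, so C = 13. Therefore
    y(x) = 13 cosh(x/13),
and at the endpoints
    y(±10) = 13 cosh(10/13).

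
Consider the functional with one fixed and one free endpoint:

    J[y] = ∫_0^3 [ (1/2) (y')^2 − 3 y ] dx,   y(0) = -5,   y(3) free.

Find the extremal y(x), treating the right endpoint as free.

The Lagrangian L = (1/2) (y')^2 − 3 y gives
    ∂L/∂y = −3,   ∂L/∂y' = y'.
Euler-Lagrange: d/dx(y') − (−3) = 0, i.e. y'' + 3 = 0, so
    y(x) = −(3/2) x^2 + C1 x + C2.
Fixed left endpoint y(0) = -5 ⇒ C2 = -5.
The right endpoint x = 3 is free, so the natural (transversality) condition is ∂L/∂y' |_{x=3} = 0, i.e. y'(3) = 0.
Compute y'(x) = −3 x + C1, so y'(3) = −9 + C1 = 0 ⇒ C1 = 9.
Therefore the extremal is
    y(x) = −(3/2) x^2 + 9 x − 5.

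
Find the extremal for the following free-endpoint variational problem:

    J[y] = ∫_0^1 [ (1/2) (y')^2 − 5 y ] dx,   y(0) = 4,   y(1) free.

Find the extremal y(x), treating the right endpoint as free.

The Lagrangian L = (1/2) (y')^2 − 5 y gives
    ∂L/∂y = −5,   ∂L/∂y' = y'.
Euler-Lagrange: d/dx(y') − (−5) = 0, i.e. y'' + 5 = 0, so
    y(x) = −(5/2) x^2 + C1 x + C2.
Fixed left endpoint y(0) = 4 ⇒ C2 = 4.
The right endpoint x = 1 is free, so the natural (transversality) condition is ∂L/∂y' |_{x=1} = 0, i.e. y'(1) = 0.
Compute y'(x) = −5 x + C1, so y'(1) = −5 + C1 = 0 ⇒ C1 = 5.
Therefore the extremal is
    y(x) = −(5/2) x^2 + 5 x + 4.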